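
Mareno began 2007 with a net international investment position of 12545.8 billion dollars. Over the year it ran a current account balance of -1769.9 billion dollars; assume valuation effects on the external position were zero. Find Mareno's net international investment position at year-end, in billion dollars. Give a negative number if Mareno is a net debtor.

10775.9

With no valuation effects, change in NIIP = current account = -1769.9
End-of-year NIIP = 12545.8 + (-1769.9) = 10775.9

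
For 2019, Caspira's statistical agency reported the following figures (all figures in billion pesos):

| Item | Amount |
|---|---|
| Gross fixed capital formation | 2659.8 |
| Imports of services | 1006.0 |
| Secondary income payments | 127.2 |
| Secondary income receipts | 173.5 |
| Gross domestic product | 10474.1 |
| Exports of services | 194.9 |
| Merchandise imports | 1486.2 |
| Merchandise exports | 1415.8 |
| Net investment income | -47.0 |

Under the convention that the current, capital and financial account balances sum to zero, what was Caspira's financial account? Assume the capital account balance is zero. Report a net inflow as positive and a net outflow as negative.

Goods balance = 1415.8 - 1486.2 = -70.4
Services balance = 194.9 - 1006.0 = -811.1
Trade balance (goods + services) = -70.4 + (-811.1) = -881.5
Net primary income = -47.0
Net secondary income = 173.5 - 127.2 = 46.3
Current account = -881.5 + (-47.0) + 46.3 = -882.2
Financial account = -(-882.2) = 882.2

882.2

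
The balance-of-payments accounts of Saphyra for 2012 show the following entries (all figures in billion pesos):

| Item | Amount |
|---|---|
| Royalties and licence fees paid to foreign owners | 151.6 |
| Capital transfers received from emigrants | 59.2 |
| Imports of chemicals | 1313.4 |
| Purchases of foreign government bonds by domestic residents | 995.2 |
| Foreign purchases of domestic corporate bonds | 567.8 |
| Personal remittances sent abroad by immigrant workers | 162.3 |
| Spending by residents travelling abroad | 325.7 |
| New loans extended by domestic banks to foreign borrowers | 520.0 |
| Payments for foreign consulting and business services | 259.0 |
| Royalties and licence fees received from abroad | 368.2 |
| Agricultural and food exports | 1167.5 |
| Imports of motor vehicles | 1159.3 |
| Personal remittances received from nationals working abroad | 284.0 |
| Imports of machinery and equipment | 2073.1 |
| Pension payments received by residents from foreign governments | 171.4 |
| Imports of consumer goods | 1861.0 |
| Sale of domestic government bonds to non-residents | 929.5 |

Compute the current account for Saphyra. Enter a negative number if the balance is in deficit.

-5314.3

Goods: -2073.1 - 1861.0 - 1313.4 + 1167.5 - 1159.3 = -5239.3
Services: -259.0 + 368.2 - 325.7 - 151.6 = -368.1
Secondary income: 171.4 + 284.0 - 162.3 = 293.1
Current account = (-5239.3) + (-368.1) + 293.1 = -5314.3
(Excluded from the current account — capital account: capital transfers received from emigrants 59.2; financial account: purchases of foreign government bonds by domestic residents 995.2, foreign purchases of domestic corporate bonds 567.8, new loans extended by domestic banks to foreign borrowers 520.0, sale of domestic government bonds to non-residents 929.5.)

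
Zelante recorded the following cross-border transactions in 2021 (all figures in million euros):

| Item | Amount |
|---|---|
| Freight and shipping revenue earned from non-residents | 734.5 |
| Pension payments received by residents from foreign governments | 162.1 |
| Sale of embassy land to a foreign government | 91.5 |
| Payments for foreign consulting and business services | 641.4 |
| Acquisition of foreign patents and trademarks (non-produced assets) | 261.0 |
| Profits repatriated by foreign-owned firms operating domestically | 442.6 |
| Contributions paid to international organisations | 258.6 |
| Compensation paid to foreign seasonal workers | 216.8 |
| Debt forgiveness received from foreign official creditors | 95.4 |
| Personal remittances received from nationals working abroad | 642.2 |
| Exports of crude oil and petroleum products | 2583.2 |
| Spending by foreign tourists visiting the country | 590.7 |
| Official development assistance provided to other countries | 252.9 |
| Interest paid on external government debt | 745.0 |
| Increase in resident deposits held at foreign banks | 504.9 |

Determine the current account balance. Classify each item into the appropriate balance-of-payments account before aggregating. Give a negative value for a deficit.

2155.4

Goods: 2583.2
Services: -641.4 + 734.5 + 590.7 = 683.8
Primary income: -745.0 - 442.6 - 216.8 = -1404.4
Secondary income: 162.1 - 258.6 - 252.9 + 642.2 = 292.8
Current account = 2583.2 + 683.8 + (-1404.4) + 292.8 = 2155.4
(Excluded from the current account — capital account: sale of embassy land to a foreign government 91.5, acquisition of foreign patents and trademarks (non-produced assets) 261.0, debt forgiveness received from foreign official creditors 95.4; financial account: increase in resident deposits held at foreign banks 504.9.)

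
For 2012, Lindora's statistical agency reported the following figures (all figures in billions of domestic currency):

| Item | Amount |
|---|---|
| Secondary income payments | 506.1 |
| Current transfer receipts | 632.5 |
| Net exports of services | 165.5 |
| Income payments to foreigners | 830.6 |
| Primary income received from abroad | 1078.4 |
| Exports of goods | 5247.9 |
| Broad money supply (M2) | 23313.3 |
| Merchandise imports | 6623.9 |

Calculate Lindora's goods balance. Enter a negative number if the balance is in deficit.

Goods balance = 5247.9 - 6623.9 = -1376.0

-1376.0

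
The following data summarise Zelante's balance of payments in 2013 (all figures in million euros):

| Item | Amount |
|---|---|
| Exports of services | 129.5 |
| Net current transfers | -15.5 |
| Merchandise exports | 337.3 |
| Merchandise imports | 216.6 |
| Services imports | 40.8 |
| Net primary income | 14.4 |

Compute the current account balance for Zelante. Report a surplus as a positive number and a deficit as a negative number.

Goods balance = 337.3 - 216.6 = 120.7
Services balance = 129.5 - 40.8 = 88.7
Trade balance (goods + services) = 120.7 + 88.7 = 209.4
Net primary income = 14.4
Net secondary income = -15.5
Current account = 209.4 + 14.4 + (-15.5) = 208.3

208.3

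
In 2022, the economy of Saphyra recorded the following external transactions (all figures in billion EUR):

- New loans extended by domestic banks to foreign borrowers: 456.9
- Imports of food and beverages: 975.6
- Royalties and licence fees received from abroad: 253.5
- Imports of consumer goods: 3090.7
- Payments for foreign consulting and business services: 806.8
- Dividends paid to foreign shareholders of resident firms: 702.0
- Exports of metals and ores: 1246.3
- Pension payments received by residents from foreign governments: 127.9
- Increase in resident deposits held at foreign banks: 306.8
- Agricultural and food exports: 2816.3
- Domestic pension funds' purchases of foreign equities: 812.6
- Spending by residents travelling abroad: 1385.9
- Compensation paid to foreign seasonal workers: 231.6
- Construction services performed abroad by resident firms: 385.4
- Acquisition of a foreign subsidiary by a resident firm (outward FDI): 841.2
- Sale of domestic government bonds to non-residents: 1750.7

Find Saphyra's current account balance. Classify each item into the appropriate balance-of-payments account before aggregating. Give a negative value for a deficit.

Goods: -3090.7 + 1246.3 + 2816.3 - 975.6 = -3.7
Services: 253.5 + 385.4 - 806.8 - 1385.9 = -1553.8
Primary income: -702.0 - 231.6 = -933.6
Secondary income: 127.9
Current account = (-3.7) + (-1553.8) + (-933.6) + 127.9 = -2363.2
(Excluded from the current account — financial account: new loans extended by domestic banks to foreign borrowers 456.9, increase in resident deposits held at foreign banks 306.8, domestic pension funds' purchases of foreign equities 812.6, acquisition of a foreign subsidiary by a resident firm (outward FDI) 841.2, sale of domestic government bonds to non-residents 1750.7.)

-2363.2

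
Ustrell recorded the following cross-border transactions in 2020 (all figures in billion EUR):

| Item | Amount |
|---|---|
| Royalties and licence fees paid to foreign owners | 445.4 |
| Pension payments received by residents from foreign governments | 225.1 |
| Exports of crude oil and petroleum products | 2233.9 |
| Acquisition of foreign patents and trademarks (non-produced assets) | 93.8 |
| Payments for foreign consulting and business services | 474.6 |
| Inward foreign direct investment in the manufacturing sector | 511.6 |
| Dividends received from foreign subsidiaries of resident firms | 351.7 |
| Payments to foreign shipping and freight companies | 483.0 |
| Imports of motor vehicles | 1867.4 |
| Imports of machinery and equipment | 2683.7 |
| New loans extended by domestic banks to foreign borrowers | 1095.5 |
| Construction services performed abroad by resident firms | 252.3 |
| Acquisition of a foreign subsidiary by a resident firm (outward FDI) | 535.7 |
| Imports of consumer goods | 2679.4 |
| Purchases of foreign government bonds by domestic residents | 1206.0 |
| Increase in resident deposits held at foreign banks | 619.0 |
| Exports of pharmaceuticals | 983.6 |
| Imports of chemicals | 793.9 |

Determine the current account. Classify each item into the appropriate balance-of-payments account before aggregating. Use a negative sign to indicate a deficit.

-5380.8

Goods: -2679.4 + 983.6 - 2683.7 - 1867.4 + 2233.9 - 793.9 = -4806.9
Services: -483.0 - 445.4 - 474.6 + 252.3 = -1150.7
Primary income: 351.7
Secondary income: 225.1
Current account = (-4806.9) + (-1150.7) + 351.7 + 225.1 = -5380.8
(Excluded from the current account — capital account: acquisition of foreign patents and trademarks (non-produced assets) 93.8; financial account: inward foreign direct investment in the manufacturing sector 511.6, new loans extended by domestic banks to foreign borrowers 1095.5, acquisition of a foreign subsidiary by a resident firm (outward FDI) 535.7, purchases of foreign government bonds by domestic residents 1206.0, increase in resident deposits held at foreign banks 619.0.)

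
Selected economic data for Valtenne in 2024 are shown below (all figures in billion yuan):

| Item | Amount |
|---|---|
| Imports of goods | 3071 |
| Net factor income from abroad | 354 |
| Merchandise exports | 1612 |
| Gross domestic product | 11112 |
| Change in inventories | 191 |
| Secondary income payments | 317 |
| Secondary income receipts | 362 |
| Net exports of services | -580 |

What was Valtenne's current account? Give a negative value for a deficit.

-1640

Goods balance = 1612 - 3071 = -1459
Services balance = -580
Trade balance (goods + services) = -1459 + (-580) = -2039
Net primary income = 354
Net secondary income = 362 - 317 = 45
Current account = -2039 + 354 + 45 = -1640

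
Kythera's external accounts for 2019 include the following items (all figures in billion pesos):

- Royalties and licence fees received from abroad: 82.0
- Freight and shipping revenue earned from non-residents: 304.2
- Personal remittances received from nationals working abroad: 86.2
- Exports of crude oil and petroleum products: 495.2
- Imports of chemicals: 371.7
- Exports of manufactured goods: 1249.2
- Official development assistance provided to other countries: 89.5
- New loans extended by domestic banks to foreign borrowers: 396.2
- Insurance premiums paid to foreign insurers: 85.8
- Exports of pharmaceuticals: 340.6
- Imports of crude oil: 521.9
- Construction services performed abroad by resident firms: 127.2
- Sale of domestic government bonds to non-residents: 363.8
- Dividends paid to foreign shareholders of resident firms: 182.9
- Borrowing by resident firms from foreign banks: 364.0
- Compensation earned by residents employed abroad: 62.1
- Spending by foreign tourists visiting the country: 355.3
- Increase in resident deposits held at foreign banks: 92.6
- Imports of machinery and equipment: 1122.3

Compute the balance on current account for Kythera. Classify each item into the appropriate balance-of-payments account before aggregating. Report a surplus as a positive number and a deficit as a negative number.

Goods: -521.9 + 495.2 - 1122.3 + 340.6 - 371.7 + 1249.2 = 69.1
Services: 355.3 - 85.8 + 82.0 + 127.2 + 304.2 = 782.9
Primary income: -182.9 + 62.1 = -120.8
Secondary income: 86.2 - 89.5 = -3.3
Current account = 69.1 + 782.9 + (-120.8) + (-3.3) = 727.9
(Excluded from the current account — financial account: new loans extended by domestic banks to foreign borrowers 396.2, sale of domestic government bonds to non-residents 363.8, borrowing by resident firms from foreign banks 364.0, increase in resident deposits held at foreign banks 92.6.)

727.9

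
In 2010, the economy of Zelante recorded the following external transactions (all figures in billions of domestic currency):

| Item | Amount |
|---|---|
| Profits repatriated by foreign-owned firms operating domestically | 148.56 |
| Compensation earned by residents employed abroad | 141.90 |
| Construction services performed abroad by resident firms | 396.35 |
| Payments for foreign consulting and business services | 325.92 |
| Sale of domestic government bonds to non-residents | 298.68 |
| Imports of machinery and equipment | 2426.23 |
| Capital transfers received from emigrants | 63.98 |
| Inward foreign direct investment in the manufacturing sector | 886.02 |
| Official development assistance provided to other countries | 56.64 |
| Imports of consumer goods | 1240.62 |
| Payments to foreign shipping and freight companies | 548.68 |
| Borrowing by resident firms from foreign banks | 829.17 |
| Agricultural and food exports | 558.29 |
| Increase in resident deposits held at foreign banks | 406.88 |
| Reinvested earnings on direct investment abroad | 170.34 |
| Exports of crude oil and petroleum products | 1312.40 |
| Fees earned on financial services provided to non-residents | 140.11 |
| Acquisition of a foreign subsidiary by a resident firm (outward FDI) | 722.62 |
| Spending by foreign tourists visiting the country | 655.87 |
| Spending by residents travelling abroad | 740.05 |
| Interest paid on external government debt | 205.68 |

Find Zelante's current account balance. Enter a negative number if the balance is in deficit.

Goods: 558.29 + 1312.40 - 2426.23 - 1240.62 = -1796.16
Services: 396.35 - 740.05 - 548.68 - 325.92 + 140.11 + 655.87 = -422.32
Primary income: -205.68 + 141.90 + 170.34 - 148.56 = -42.00
Secondary income: -56.64
Current account = (-1796.16) + (-422.32) + (-42.00) + (-56.64) = -2317.12
(Excluded from the current account — financial account: sale of domestic government bonds to non-residents 298.68, inward foreign direct investment in the manufacturing sector 886.02, borrowing by resident firms from foreign banks 829.17, increase in resident deposits held at foreign banks 406.88, acquisition of a foreign subsidiary by a resident firm (outward FDI) 722.62; capital account: capital transfers received from emigrants 63.98.)

-2317.12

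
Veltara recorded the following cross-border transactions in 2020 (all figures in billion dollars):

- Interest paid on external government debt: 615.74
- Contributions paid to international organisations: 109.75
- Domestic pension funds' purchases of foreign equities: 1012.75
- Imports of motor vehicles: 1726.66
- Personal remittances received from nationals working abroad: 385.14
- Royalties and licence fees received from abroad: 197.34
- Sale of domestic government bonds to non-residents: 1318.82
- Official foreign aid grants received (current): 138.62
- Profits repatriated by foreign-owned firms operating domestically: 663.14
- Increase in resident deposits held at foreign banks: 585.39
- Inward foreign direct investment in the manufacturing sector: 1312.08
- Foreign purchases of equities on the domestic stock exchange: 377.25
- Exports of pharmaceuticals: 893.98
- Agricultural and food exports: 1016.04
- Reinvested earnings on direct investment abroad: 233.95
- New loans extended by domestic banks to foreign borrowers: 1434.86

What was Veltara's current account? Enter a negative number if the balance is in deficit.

Goods: 1016.04 - 1726.66 + 893.98 = 183.36
Services: 197.34
Primary income: 233.95 - 663.14 - 615.74 = -1044.93
Secondary income: -109.75 + 385.14 + 138.62 = 414.01
Current account = 183.36 + 197.34 + (-1044.93) + 414.01 = -250.22
(Excluded from the current account — financial account: domestic pension funds' purchases of foreign equities 1012.75, sale of domestic government bonds to non-residents 1318.82, increase in resident deposits held at foreign banks 585.39, inward foreign direct investment in the manufacturing sector 1312.08, foreign purchases of equities on the domestic stock exchange 377.25, new loans extended by domestic banks to foreign borrowers 1434.86.)

-250.22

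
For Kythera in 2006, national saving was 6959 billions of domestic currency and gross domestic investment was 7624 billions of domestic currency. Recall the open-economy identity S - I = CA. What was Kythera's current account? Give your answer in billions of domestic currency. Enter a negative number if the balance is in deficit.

-665

CA = S - I = 6959 - 7624 = -665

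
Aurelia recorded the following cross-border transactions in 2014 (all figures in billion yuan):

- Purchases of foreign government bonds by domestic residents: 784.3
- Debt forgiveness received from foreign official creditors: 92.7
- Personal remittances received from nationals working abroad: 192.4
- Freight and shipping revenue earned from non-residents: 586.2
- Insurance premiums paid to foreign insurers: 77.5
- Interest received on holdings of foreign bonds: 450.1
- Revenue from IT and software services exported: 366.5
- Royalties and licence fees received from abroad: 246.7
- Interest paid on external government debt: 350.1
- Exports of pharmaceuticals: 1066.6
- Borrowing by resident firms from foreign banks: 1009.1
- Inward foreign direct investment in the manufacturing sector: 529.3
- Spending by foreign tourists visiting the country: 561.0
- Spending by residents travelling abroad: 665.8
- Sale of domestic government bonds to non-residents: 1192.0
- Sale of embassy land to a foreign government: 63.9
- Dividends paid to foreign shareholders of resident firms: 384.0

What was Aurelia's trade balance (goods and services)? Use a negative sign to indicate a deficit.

Goods: 1066.6
Services: 246.7 + 561.0 + 366.5 - 665.8 - 77.5 + 586.2 = 1017.1
Trade balance = 1066.6 + 1017.1 = 2083.7
(Excluded from the trade balance — financial account: purchases of foreign government bonds by domestic residents 784.3, borrowing by resident firms from foreign banks 1009.1, inward foreign direct investment in the manufacturing sector 529.3, sale of domestic government bonds to non-residents 1192.0; capital account: debt forgiveness received from foreign official creditors 92.7, sale of embassy land to a foreign government 63.9; secondary income: personal remittances received from nationals working abroad 192.4; primary income: interest received on holdings of foreign bonds 450.1, interest paid on external government debt 350.1, dividends paid to foreign shareholders of resident firms 384.0.)

2083.7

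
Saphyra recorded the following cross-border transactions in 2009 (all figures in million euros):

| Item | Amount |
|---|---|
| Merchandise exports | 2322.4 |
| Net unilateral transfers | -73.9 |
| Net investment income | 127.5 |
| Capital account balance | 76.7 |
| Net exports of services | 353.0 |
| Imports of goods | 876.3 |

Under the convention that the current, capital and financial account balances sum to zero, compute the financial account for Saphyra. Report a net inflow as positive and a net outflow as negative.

-1929.4

Goods balance = 2322.4 - 876.3 = 1446.1
Services balance = 353.0
Trade balance (goods + services) = 1446.1 + 353.0 = 1799.1
Net primary income = 127.5
Net secondary income = -73.9
Current account = 1799.1 + 127.5 + (-73.9) = 1852.7
Financial account = -(1852.7 + 76.7) = -1929.4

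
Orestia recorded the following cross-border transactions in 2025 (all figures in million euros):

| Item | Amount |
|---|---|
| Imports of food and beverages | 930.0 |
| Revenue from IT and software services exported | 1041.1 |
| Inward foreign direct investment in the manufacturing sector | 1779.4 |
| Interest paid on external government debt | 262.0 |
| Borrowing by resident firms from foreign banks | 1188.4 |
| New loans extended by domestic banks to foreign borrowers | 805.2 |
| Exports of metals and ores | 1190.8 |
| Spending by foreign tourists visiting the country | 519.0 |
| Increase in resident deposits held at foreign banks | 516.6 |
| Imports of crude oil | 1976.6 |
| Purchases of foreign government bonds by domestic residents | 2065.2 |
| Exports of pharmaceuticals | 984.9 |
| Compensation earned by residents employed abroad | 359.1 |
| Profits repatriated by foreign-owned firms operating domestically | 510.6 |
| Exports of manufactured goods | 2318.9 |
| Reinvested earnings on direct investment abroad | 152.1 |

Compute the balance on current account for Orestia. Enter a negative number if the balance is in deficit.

2886.7

Goods: 2318.9 - 930.0 - 1976.6 + 984.9 + 1190.8 = 1588.0
Services: 1041.1 + 519.0 = 1560.1
Primary income: 152.1 + 359.1 - 510.6 - 262.0 = -261.4
Current account = 1588.0 + 1560.1 + (-261.4) = 2886.7
(Excluded from the current account — financial account: inward foreign direct investment in the manufacturing sector 1779.4, borrowing by resident firms from foreign banks 1188.4, new loans extended by domestic banks to foreign borrowers 805.2, increase in resident deposits held at foreign banks 516.6, purchases of foreign government bonds by domestic residents 2065.2.)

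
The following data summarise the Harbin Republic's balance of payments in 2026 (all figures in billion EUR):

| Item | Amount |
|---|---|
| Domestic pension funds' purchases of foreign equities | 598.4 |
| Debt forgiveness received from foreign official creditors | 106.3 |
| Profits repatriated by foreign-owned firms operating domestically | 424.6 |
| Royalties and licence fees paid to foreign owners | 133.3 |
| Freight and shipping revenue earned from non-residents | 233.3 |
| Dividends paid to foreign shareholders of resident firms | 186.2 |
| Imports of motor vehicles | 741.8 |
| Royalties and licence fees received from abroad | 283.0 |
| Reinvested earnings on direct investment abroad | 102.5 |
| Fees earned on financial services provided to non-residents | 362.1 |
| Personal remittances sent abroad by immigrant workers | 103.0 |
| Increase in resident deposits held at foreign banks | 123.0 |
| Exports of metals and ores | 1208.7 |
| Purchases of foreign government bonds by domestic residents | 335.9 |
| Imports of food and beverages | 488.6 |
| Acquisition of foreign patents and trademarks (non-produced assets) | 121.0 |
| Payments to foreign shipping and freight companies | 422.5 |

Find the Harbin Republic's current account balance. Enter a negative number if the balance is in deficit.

-310.4

Goods: 1208.7 - 741.8 - 488.6 = -21.7
Services: 283.0 - 422.5 + 362.1 - 133.3 + 233.3 = 322.6
Primary income: 102.5 - 424.6 - 186.2 = -508.3
Secondary income: -103.0
Current account = (-21.7) + 322.6 + (-508.3) + (-103.0) = -310.4
(Excluded from the current account — financial account: domestic pension funds' purchases of foreign equities 598.4, increase in resident deposits held at foreign banks 123.0, purchases of foreign government bonds by domestic residents 335.9; capital account: debt forgiveness received from foreign official creditors 106.3, acquisition of foreign patents and trademarks (non-produced assets) 121.0.)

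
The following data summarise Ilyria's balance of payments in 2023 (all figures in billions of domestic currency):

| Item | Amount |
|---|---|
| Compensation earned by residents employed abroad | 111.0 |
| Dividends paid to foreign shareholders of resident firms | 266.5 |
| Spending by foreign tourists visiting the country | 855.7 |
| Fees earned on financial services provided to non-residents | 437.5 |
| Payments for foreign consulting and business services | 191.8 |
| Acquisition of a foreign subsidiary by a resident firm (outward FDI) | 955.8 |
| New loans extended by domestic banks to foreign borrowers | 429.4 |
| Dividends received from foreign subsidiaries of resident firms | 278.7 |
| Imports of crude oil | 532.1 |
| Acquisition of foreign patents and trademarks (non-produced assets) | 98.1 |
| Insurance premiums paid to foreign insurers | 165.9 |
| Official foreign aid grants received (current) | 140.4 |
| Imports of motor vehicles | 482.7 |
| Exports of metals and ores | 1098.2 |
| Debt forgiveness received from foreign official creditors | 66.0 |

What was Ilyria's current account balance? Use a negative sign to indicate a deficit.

1282.5

Goods: -532.1 + 1098.2 - 482.7 = 83.4
Services: -165.9 + 437.5 + 855.7 - 191.8 = 935.5
Primary income: 278.7 + 111.0 - 266.5 = 123.2
Secondary income: 140.4
Current account = 83.4 + 935.5 + 123.2 + 140.4 = 1282.5
(Excluded from the current account — financial account: acquisition of a foreign subsidiary by a resident firm (outward FDI) 955.8, new loans extended by domestic banks to foreign borrowers 429.4; capital account: acquisition of foreign patents and trademarks (non-produced assets) 98.1, debt forgiveness received from foreign official creditors 66.0.)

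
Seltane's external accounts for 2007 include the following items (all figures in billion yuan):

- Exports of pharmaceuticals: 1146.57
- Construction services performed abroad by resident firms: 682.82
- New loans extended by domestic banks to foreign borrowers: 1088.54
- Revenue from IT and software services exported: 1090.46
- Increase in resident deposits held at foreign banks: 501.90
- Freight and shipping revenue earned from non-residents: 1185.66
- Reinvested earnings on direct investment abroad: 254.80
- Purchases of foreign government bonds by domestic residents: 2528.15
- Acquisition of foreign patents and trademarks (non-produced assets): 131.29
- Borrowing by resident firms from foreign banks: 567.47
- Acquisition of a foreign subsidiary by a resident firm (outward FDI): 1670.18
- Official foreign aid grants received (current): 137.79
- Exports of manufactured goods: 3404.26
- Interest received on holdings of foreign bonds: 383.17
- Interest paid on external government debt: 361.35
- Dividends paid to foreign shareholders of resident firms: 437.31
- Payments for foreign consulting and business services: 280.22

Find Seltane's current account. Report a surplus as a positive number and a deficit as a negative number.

Goods: 3404.26 + 1146.57 = 4550.83
Services: 682.82 + 1185.66 + 1090.46 - 280.22 = 2678.72
Primary income: 254.80 - 437.31 + 383.17 - 361.35 = -160.69
Secondary income: 137.79
Current account = 4550.83 + 2678.72 + (-160.69) + 137.79 = 7206.65
(Excluded from the current account — financial account: new loans extended by domestic banks to foreign borrowers 1088.54, increase in resident deposits held at foreign banks 501.90, purchases of foreign government bonds by domestic residents 2528.15, borrowing by resident firms from foreign banks 567.47, acquisition of a foreign subsidiary by a resident firm (outward FDI) 1670.18; capital account: acquisition of foreign patents and trademarks (non-produced assets) 131.29.)

7206.65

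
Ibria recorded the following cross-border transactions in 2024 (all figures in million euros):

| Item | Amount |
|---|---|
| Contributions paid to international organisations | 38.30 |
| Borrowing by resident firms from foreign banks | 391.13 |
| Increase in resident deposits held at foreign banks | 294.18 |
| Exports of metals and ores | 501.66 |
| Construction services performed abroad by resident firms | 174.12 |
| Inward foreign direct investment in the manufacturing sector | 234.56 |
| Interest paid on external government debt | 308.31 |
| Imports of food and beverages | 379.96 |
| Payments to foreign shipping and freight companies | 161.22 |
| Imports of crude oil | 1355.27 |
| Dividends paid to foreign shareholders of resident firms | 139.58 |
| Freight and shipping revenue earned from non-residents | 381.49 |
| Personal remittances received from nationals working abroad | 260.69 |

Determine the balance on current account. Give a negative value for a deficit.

-1064.68

Goods: -379.96 - 1355.27 + 501.66 = -1233.57
Services: 174.12 - 161.22 + 381.49 = 394.39
Primary income: -308.31 - 139.58 = -447.89
Secondary income: -38.30 + 260.69 = 222.39
Current account = (-1233.57) + 394.39 + (-447.89) + 222.39 = -1064.68
(Excluded from the current account — financial account: borrowing by resident firms from foreign banks 391.13, increase in resident deposits held at foreign banks 294.18, inward foreign direct investment in the manufacturing sector 234.56.)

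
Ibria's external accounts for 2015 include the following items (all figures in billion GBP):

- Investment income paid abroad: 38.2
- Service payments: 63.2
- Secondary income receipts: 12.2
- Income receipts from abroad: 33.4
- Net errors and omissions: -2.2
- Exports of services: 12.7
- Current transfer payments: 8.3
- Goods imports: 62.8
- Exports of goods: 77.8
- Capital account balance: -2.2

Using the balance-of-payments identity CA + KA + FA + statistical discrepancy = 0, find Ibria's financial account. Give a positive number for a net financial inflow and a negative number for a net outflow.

Goods balance = 77.8 - 62.8 = 15.0
Services balance = 12.7 - 63.2 = -50.5
Trade balance (goods + services) = 15.0 + (-50.5) = -35.5
Net primary income = 33.4 - 38.2 = -4.8
Net secondary income = 12.2 - 8.3 = 3.9
Current account = -35.5 + (-4.8) + 3.9 = -36.4
Financial account = -(-36.4 + (-2.2) + (-2.2)) = 40.8

40.8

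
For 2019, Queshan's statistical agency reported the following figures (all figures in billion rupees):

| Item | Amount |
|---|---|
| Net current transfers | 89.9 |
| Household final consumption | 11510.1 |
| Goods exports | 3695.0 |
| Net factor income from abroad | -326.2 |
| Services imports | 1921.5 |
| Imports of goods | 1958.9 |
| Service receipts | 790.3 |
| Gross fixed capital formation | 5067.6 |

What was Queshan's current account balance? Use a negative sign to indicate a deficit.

Goods balance = 3695.0 - 1958.9 = 1736.1
Services balance = 790.3 - 1921.5 = -1131.2
Trade balance (goods + services) = 1736.1 + (-1131.2) = 604.9
Net primary income = -326.2
Net secondary income = 89.9
Current account = 604.9 + (-326.2) + 89.9 = 368.6

368.6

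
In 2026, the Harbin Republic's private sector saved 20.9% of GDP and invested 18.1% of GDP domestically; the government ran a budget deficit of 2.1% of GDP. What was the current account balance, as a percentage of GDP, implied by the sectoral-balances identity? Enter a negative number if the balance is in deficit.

0.7

By the sectoral-balances identity, CA = (S_private - I) + (T - G).
Private balance = 20.9 - 18.1 = 2.8
Government balance (T - G) = -2.1
CA = 2.8 + (-2.1) = 0.7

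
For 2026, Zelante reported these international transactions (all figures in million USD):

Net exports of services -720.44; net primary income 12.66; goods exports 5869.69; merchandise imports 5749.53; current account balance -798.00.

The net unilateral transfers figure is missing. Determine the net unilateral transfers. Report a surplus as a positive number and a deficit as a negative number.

-210.38

Current account = goods balance + services balance + net primary income + net secondary income
Sum of the known components = -587.62
Net unilateral transfers = CA - (known components) = -798.00 - (-587.62) = -210.38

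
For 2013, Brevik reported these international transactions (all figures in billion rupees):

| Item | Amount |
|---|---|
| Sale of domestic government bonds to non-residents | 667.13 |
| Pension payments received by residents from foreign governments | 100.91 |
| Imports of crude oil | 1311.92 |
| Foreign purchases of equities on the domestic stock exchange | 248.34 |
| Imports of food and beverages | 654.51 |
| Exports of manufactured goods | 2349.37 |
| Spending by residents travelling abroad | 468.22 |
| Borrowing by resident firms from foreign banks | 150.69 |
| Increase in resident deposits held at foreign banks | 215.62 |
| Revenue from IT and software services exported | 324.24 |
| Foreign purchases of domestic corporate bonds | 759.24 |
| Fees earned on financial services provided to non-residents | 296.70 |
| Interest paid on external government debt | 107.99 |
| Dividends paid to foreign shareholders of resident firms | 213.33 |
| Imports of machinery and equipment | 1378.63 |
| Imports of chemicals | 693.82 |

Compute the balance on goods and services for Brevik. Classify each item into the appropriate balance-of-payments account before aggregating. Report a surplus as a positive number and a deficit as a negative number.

-1536.79

Goods: -654.51 - 693.82 - 1311.92 - 1378.63 + 2349.37 = -1689.51
Services: 324.24 + 296.70 - 468.22 = 152.72
Trade balance = -1689.51 + 152.72 = -1536.79
(Excluded from the trade balance — financial account: sale of domestic government bonds to non-residents 667.13, foreign purchases of equities on the domestic stock exchange 248.34, borrowing by resident firms from foreign banks 150.69, increase in resident deposits held at foreign banks 215.62, foreign purchases of domestic corporate bonds 759.24; secondary income: pension payments received by residents from foreign governments 100.91; primary income: interest paid on external government debt 107.99, dividends paid to foreign shareholders of resident firms 213.33.)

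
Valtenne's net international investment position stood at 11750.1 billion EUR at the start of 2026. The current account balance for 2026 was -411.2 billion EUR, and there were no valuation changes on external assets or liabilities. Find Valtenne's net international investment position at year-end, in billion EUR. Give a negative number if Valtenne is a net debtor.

With no valuation effects, change in NIIP = current account = -411.2
End-of-year NIIP = 11750.1 + (-411.2) = 11338.9

11338.9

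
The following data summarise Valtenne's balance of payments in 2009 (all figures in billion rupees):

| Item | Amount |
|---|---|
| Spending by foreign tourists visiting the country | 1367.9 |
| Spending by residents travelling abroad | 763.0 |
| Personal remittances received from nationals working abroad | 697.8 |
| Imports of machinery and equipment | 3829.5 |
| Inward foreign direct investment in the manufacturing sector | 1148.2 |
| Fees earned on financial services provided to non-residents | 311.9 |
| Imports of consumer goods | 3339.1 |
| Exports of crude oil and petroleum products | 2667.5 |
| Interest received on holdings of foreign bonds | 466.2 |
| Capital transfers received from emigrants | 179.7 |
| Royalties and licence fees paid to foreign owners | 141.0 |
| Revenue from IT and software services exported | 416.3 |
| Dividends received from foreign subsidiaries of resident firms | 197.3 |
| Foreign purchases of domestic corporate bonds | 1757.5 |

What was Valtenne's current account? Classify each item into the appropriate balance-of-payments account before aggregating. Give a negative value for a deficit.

Goods: -3339.1 + 2667.5 - 3829.5 = -4501.1
Services: -141.0 + 416.3 + 1367.9 + 311.9 - 763.0 = 1192.1
Primary income: 466.2 + 197.3 = 663.5
Secondary income: 697.8
Current account = (-4501.1) + 1192.1 + 663.5 + 697.8 = -1947.7
(Excluded from the current account — financial account: inward foreign direct investment in the manufacturing sector 1148.2, foreign purchases of domestic corporate bonds 1757.5; capital account: capital transfers received from emigrants 179.7.)

-1947.7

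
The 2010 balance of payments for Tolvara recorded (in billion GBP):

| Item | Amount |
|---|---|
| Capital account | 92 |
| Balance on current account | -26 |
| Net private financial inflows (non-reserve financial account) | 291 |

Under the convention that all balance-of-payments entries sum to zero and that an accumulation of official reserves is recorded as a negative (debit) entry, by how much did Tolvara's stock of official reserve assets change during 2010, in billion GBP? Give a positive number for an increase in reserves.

Official reserve transactions balance = -((-26) + 92 + 291) = -357
An accumulation of reserves is recorded as a debit (negative entry), so the change in the stock of reserves is the negative of that balance.
Change in official reserves = -(-357) = 357

357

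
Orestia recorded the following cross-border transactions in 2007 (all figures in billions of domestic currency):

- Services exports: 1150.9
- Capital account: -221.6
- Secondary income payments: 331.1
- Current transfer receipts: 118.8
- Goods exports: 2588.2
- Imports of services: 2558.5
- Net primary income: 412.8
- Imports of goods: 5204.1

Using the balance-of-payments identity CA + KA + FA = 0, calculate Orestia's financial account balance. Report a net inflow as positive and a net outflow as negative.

Goods balance = 2588.2 - 5204.1 = -2615.9
Services balance = 1150.9 - 2558.5 = -1407.6
Trade balance (goods + services) = -2615.9 + (-1407.6) = -4023.5
Net primary income = 412.8
Net secondary income = 118.8 - 331.1 = -212.3
Current account = -4023.5 + 412.8 + (-212.3) = -3823.0
Financial account = -(-3823.0 + (-221.6)) = 4044.6

4044.6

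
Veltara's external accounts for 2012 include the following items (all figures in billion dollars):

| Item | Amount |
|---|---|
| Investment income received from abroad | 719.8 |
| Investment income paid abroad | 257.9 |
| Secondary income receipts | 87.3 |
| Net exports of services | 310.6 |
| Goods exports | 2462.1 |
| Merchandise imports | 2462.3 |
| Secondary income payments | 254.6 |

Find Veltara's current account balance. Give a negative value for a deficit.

Goods balance = 2462.1 - 2462.3 = -0.2
Services balance = 310.6
Trade balance (goods + services) = -0.2 + 310.6 = 310.4
Net primary income = 719.8 - 257.9 = 461.9
Net secondary income = 87.3 - 254.6 = -167.3
Current account = 310.4 + 461.9 + (-167.3) = 605.0

605.0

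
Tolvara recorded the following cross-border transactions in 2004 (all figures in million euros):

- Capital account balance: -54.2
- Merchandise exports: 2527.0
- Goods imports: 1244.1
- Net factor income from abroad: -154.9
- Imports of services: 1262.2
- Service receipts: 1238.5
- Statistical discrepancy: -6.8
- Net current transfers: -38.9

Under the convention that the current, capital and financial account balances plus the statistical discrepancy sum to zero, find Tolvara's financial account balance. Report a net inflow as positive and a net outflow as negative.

-1004.4

Goods balance = 2527.0 - 1244.1 = 1282.9
Services balance = 1238.5 - 1262.2 = -23.7
Trade balance (goods + services) = 1282.9 + (-23.7) = 1259.2
Net primary income = -154.9
Net secondary income = -38.9
Current account = 1259.2 + (-154.9) + (-38.9) = 1065.4
Financial account = -(1065.4 + (-54.2) + (-6.8)) = -1004.4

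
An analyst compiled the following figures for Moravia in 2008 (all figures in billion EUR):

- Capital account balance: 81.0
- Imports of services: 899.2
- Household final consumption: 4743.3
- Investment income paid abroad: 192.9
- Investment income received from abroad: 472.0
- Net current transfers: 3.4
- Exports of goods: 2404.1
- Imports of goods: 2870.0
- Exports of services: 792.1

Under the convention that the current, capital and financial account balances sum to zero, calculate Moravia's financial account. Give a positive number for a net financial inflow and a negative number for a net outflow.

Goods balance = 2404.1 - 2870.0 = -465.9
Services balance = 792.1 - 899.2 = -107.1
Trade balance (goods + services) = -465.9 + (-107.1) = -573.0
Net primary income = 472.0 - 192.9 = 279.1
Net secondary income = 3.4
Current account = -573.0 + 279.1 + 3.4 = -290.5
Financial account = -(-290.5 + 81.0) = 209.5

209.5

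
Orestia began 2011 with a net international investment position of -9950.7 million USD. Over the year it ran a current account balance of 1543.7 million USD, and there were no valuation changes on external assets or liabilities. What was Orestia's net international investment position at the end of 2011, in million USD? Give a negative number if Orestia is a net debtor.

With no valuation effects, change in NIIP = current account = 1543.7
End-of-year NIIP = -9950.7 + 1543.7 = -8407.0

-8407.0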